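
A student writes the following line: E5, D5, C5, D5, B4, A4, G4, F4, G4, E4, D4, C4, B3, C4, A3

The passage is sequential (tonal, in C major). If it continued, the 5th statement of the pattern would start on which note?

C3

The 5-note cells begin on E5, A4, D4 — each down a 5th from the last.
Extending the heads down a 5th: G3 → C3.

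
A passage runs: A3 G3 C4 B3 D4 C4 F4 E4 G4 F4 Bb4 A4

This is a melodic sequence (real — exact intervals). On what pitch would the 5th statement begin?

F5

With a 4-note motive the entries are A3, D4, G4, each up a 4th from the previous.
Extending the heads up a 4th: C5 → F5.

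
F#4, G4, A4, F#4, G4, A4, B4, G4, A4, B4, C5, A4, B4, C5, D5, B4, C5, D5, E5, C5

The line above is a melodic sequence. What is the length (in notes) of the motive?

4

20 notes total. Splitting into 5 groups of 4:
F#4 G4 A4 F#4 | G4 A4 B4 G4 | A4 B4 C5 A4 | B4 C5 D5 B4 | C5 D5 E5 C5
Every group is a transposition up a 2nd of the one before; no shorter unit works.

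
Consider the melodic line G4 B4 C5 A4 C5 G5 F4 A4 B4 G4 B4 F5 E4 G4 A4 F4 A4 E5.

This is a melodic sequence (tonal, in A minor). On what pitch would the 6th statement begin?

B3

With a 6-note motive the entries are G4, F4, E4, each down a 2nd from the previous.
Extending the heads down a 2nd: D4 → C4 → B3.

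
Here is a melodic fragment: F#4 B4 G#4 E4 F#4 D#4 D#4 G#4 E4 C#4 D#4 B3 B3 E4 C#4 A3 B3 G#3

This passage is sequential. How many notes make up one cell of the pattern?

Try groups of 6 (3 cells in 18 notes):
F#4 B4 G#4 E4 F#4 D#4 | D#4 G#4 E4 C#4 D#4 B3 | B3 E4 C#4 A3 B3 G#3
Every group is a transposition down a 3rd of the one before; no shorter unit works.

6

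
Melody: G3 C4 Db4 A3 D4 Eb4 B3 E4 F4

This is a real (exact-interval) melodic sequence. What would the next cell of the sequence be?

C#4 F#4 G4

Taking 3-note groups, the heads are G3, A3, B3: the pattern moves up a 2nd.
From C#4 the exact shape gives C#4 F#4 G4.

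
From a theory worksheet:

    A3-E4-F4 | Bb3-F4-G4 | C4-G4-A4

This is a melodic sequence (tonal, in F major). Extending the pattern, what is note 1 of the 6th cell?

Grouping in 3s, the 1st note of each cell is A3, Bb3, C4.
Each moves up a 2nd. Continuing: D4 → E4 → F4.

F4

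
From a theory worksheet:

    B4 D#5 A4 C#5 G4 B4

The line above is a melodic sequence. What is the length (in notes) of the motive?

2

Try groups of 2 (3 cells in 6 notes):
B4 D#5 | A4 C#5 | G4 B4
Every group is a transposition down a 2nd of the one before; no shorter unit works.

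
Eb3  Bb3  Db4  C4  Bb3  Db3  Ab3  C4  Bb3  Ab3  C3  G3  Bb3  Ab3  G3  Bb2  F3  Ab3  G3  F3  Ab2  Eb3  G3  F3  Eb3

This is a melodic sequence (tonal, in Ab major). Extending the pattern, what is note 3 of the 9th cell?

The unit is 5 notes. Position-3 pitches of the 5 shown cells: Db4, C4, Bb3, Ab3, G3.
Extending down a 2nd: F3 → Eb3 → Db3 → C3.

C3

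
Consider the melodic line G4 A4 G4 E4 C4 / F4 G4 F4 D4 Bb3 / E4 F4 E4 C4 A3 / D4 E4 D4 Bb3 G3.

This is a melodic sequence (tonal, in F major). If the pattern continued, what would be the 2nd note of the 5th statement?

With 5-note cells, note 2 of each statement runs A4, G4, F4, E4.
From E4, down a 2nd gives D4.

D4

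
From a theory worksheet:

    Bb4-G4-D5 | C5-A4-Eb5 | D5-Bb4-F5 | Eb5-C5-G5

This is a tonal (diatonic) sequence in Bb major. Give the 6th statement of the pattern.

The 3-note cells begin on Bb4, C5, D5, Eb5 — each up a 2nd from the last.
Extending up a 2nd: F5 → G5.
From G5 the diatonic shape gives G5 Eb5 Bb5.

G5 Eb5 Bb5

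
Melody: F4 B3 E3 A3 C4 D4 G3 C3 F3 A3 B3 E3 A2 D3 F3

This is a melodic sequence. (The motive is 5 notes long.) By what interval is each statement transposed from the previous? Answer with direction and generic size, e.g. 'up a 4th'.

down a 3rd

The 5-note cells begin on F4, D4, B3 — each down a 3rd from the last.
F4 to D4 is down a 3rd.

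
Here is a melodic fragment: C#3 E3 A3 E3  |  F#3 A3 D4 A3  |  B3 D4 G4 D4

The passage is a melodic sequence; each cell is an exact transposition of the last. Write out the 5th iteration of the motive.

A4 C5 F5 C5

Unit = 4 notes; the statements start on C#3, F#3, B3, moving up a 4th each time.
Carrying on: E4 → A4.
So cell 5 is A4 C5 F5 C5.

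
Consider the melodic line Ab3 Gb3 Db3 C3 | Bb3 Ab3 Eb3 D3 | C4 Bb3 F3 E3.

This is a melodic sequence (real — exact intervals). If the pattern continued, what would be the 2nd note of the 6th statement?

With 4-note cells, note 2 of each statement runs Gb3, Ab3, Bb3.
Each moves up a 2nd. Continuing: C4 → D4 → E4.

E4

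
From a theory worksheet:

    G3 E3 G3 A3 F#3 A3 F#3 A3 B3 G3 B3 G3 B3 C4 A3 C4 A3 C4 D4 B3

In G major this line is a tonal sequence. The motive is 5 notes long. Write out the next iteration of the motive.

Taking 5-note groups, the heads are G3, A3, B3, C4: the pattern moves up a 2nd.
So cell 5 is D4 B3 D4 E4 C4.

D4 B3 D4 E4 C4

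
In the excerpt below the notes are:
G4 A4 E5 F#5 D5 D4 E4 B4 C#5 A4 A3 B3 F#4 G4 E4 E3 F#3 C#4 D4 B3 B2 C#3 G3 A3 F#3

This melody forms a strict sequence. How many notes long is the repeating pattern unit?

5

There are 25 notes; a 5-note unit gives 5 cells:
G4 A4 E5 F#5 D5 | D4 E4 B4 C#5 A4 | A3 B3 F#4 G4 E4 | E3 F#3 C#4 D4 B3 | B2 C#3 G3 A3 F#3
That's a consistent down a 4th shift per cell, and no other grouping gives one.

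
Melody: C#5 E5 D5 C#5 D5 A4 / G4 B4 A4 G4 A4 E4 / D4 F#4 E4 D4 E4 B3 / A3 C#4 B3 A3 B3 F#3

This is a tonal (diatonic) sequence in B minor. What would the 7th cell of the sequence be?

F#2 A2 G2 F#2 G2 D2

With a 6-note motive the entries are C#5, G4, D4, A3, each down a 4th from the previous.
Extending down a 4th: E3 → B2 → F#2.
Statement 7 starts on F#2 and keeps the same diatonic contour: F#2 A2 G2 F#2 G2 D2.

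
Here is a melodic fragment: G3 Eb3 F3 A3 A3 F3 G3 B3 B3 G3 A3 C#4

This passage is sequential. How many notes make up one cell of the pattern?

There are 12 notes; a 4-note unit gives 3 cells:
G3 Eb3 F3 A3 | A3 F3 G3 B3 | B3 G3 A3 C#4
That's a consistent up a 2nd shift per cell, and no other grouping gives one.

4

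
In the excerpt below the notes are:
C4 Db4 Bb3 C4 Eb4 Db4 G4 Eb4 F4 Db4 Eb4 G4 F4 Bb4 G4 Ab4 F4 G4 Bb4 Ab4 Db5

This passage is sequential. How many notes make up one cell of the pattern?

21 notes total. Splitting into 3 groups of 7:
C4 Db4 Bb3 C4 Eb4 Db4 G4 | Eb4 F4 Db4 Eb4 G4 F4 Bb4 | G4 Ab4 F4 G4 Bb4 Ab4 Db5
Each cell is the previous one up a 3rd — so the unit is 7 notes.

7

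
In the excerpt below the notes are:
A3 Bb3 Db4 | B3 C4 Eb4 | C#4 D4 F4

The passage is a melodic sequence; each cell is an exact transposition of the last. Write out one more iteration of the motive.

Taking 3-note groups, the heads are A3, B3, C#4: the pattern moves up a 2nd.
So cell 4 is D#4 E4 G4.

D#4 E4 G4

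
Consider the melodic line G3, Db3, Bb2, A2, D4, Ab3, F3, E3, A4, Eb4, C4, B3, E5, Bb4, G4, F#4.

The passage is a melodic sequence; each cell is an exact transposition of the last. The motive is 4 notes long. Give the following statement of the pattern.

Unit = 4 notes; the statements start on G3, D4, A4, E5, moving up a 5th each time.
Statement 5 starts on B5 and keeps the same exact contour: B5 F5 D5 C#5.

B5 F5 D5 C#5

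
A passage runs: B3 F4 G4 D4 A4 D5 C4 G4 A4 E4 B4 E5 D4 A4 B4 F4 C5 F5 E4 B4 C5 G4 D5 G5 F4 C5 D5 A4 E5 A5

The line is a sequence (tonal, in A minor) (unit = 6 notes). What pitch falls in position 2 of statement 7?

E5

Grouping in 6s, the 2nd note of each cell is F4, G4, A4, B4, C5.
Carrying that up a 2nd forward: D5 → E5.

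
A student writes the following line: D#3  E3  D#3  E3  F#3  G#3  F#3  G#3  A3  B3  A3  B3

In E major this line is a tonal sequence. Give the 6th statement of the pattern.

The 4-note cells begin on D#3, F#3, A3 — each up a 3rd from the last.
Continuing the starts: C#4 → E4 → G#4.
So cell 6 is G#4 A4 G#4 A4.

G#4 A4 G#4 A4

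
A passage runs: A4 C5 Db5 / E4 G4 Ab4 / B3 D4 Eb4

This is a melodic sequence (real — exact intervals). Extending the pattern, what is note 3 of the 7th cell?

The unit is 3 notes. Position-3 pitches of the 3 shown cells: Db5, Ab4, Eb4.
Extending down a 4th: Bb3 → F3 → C3 → G2.

G2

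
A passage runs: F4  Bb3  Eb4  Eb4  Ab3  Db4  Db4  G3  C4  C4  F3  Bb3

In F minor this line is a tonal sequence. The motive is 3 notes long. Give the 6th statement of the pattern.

The 3-note cells begin on F4, Eb4, Db4, C4 — each down a 2nd from the last.
Continuing the starts: Bb3 → Ab3.
So cell 6 is Ab3 Db3 G3.

Ab3 Db3 G3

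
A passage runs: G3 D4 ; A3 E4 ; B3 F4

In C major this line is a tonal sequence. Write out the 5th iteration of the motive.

Unit = 2 notes; the statements start on G3, A3, B3, moving up a 2nd each time.
Carrying on: C4 → D4.
From D4 the diatonic shape gives D4 A4.

D4 A4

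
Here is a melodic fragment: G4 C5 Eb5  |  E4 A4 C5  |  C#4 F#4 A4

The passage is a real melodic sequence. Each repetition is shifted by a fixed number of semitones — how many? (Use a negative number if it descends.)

-3

The 3-note cells begin on G4, E4, C#4 — each down a 3rd from the last.
G4 to E4 spans -3 semitones.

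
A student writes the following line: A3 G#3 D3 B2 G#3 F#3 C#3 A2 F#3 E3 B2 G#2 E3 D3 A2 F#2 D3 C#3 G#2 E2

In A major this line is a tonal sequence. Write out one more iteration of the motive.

C#3 B2 F#2 D2

Unit = 4 notes; the statements start on A3, G#3, F#3, E3, D3, moving down a 2nd each time.
From C#3 the diatonic shape gives C#3 B2 F#2 D2.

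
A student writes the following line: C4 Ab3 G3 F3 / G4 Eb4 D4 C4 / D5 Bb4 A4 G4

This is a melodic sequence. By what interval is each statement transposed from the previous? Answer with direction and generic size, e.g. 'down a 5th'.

up a 5th

Unit = 4 notes; the statements start on C4, G4, D5, moving up a 5th each time.
From C4 to G4: up a 5th.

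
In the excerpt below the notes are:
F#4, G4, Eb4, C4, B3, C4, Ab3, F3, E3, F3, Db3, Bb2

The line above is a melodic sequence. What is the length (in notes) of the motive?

Try groups of 4 (3 cells in 12 notes):
F#4 G4 Eb4 C4 | B3 C4 Ab3 F3 | E3 F3 Db3 Bb2
Each cell is the previous one down a 5th — so the unit is 4 notes.

4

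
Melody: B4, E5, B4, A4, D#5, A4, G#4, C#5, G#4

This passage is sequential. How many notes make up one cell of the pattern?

There are 9 notes; a 3-note unit gives 3 cells:
B4 E5 B4 | A4 D#5 A4 | G#4 C#5 G#4
That's a consistent down a 2nd shift per cell, and no other grouping gives one.

3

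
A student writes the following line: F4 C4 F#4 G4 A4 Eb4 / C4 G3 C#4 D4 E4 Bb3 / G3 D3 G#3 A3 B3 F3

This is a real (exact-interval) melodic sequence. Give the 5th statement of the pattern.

A2 E2 A#2 B2 C#3 G2

The 6-note cells begin on F4, C4, G3 — each down a 4th from the last.
Carrying on: D3 → A2.
So cell 5 is A2 E2 A#2 B2 C#3 G2.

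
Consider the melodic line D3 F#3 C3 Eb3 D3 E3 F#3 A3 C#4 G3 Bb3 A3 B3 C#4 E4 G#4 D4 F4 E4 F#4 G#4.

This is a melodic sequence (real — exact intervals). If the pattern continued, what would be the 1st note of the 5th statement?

F#5

The unit is 7 notes. Position-1 pitches of the 3 shown cells: D3, A3, E4.
Each moves up a 5th. Continuing: B4 → F#5.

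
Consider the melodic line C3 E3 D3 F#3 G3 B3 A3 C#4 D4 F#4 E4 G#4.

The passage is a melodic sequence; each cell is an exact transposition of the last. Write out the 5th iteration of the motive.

E5 G#5 F#5 A#5

Taking 4-note groups, the heads are C3, G3, D4: the pattern moves up a 5th.
Extending up a 5th: A4 → E5.
So cell 5 is E5 G#5 F#5 A#5.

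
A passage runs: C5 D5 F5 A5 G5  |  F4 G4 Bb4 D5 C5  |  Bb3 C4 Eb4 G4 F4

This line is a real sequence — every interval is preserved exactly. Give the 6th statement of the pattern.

Db2 Eb2 Gb2 Bb2 Ab2

The 5-note cells begin on C5, F4, Bb3 — each down a 5th from the last.
Continuing the starts: Eb3 → Ab2 → Db2.
So cell 6 is Db2 Eb2 Gb2 Bb2 Ab2.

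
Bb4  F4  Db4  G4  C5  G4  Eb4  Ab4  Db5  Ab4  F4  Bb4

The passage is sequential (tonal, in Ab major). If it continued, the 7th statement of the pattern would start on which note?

With a 4-note motive the entries are Bb4, C5, Db5, each up a 2nd from the previous.
Continuing: Eb5 → F5 → G5 → Ab5. Statement 7 starts on Ab5.

Ab5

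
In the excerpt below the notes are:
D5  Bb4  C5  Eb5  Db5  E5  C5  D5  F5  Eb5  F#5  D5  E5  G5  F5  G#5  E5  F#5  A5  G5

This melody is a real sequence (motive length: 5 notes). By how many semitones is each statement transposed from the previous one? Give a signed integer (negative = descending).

With a 5-note motive the entries are D5, E5, F#5, G#5, each up a 2nd from the previous.
D5 to E5 spans +2 semitones.

2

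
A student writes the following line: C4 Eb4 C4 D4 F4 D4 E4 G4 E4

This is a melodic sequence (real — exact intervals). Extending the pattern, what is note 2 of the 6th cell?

C#5

Grouping in 3s, the 2nd note of each cell is Eb4, F4, G4.
Extending up a 2nd: A4 → B4 → C#5.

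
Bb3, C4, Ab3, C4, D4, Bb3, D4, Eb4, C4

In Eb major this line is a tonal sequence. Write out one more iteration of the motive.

Taking 3-note groups, the heads are Bb3, C4, D4: the pattern moves up a 2nd.
From Eb4 the diatonic shape gives Eb4 F4 D4.

Eb4 F4 D4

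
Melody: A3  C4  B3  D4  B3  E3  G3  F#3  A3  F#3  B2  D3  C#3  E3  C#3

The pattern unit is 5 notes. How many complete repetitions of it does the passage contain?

3

15 notes in groups of 5 gives 15/5 = 3 statements.
Starts: A3, E3, B2 — each down a 4th.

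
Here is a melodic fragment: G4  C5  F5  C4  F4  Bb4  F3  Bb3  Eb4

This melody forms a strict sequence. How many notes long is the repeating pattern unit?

9 notes total. Splitting into 3 groups of 3:
G4 C5 F5 | C4 F4 Bb4 | F3 Bb3 Eb4
Every group is a transposition down a 5th of the one before; no shorter unit works.

3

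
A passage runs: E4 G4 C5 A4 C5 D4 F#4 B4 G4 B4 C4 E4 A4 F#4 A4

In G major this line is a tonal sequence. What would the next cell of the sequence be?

B3 D4 G4 E4 G4

The 5-note cells begin on E4, D4, C4 — each down a 2nd from the last.
So cell 4 is B3 D4 G4 E4 G4.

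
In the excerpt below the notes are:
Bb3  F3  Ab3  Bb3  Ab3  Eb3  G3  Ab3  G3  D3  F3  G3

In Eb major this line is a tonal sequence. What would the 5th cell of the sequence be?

Unit = 4 notes; the statements start on Bb3, Ab3, G3, moving down a 2nd each time.
Extending down a 2nd: F3 → Eb3.
So cell 5 is Eb3 Bb2 D3 Eb3.

Eb3 Bb2 D3 Eb3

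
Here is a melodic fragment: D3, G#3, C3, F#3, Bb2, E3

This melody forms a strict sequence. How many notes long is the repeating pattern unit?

2

6 notes total. Splitting into 3 groups of 2:
D3 G#3 | C3 F#3 | Bb2 E3
Each cell is the previous one down a 2nd — so the unit is 2 notes.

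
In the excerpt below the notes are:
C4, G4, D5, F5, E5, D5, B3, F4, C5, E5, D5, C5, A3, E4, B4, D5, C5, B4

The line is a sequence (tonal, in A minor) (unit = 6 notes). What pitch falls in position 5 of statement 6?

The unit is 6 notes. Position-5 pitches of the 3 shown cells: E5, D5, C5.
Carrying that down a 2nd forward: B4 → A4 → G4.

G4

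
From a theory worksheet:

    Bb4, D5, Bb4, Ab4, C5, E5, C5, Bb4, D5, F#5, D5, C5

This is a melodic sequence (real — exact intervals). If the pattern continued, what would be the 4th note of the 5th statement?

Grouping in 4s, the 4th note of each cell is Ab4, Bb4, C5.
Each moves up a 2nd. Continuing: D5 → E5.

E5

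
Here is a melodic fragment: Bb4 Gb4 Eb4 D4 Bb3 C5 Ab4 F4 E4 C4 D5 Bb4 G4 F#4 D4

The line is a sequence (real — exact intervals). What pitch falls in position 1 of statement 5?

F#5

Grouping in 5s, the 1st note of each cell is Bb4, C5, D5.
Carrying that up a 2nd forward: E5 → F#5.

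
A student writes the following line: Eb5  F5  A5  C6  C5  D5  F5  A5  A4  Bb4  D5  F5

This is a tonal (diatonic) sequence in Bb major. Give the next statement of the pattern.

F4 G4 Bb4 D5

Unit = 4 notes; the statements start on Eb5, C5, A4, moving down a 3rd each time.
So cell 4 is F4 G4 Bb4 D5.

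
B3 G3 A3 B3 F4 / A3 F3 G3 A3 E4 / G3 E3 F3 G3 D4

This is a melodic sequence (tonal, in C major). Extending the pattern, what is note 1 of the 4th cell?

F3

Grouping in 5s, the 1st note of each cell is B3, A3, G3.
One more down a 2nd gives F3.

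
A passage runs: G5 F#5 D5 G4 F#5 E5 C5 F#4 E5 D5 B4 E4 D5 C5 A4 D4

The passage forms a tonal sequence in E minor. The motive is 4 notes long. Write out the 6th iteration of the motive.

B4 A4 F#4 B3

With a 4-note motive the entries are G5, F#5, E5, D5, each down a 2nd from the previous.
Carrying on: C5 → B4.
Statement 6 starts on B4 and keeps the same diatonic contour: B4 A4 F#4 B3.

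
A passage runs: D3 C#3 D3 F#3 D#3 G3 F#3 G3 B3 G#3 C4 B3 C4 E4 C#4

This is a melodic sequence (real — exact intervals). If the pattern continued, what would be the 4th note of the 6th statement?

The unit is 5 notes. Position-4 pitches of the 3 shown cells: F#3, B3, E4.
Extending up a 4th: A4 → D5 → G5.

G5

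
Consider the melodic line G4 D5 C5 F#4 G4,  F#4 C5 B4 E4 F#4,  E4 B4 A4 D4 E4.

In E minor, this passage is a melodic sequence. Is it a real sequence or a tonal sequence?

Every note is diatonic to E minor.
Cell 1 has +7 semitones from note 1 to 2, but cell 2 has +6 — the interval quality changes while the contour stays the same, which is the hallmark of a tonal sequence.

tonal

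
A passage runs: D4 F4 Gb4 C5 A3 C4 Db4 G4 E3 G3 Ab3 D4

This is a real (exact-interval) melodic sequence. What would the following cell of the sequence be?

B2 D3 Eb3 A3

With a 4-note motive the entries are D4, A3, E3, each down a 4th from the previous.
From B2 the exact shape gives B2 D3 Eb3 A3.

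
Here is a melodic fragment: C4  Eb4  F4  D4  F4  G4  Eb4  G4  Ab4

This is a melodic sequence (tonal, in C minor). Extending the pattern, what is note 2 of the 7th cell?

With 3-note cells, note 2 of each statement runs Eb4, F4, G4.
Carrying that up a 2nd forward: Ab4 → Bb4 → C5 → D5.

D5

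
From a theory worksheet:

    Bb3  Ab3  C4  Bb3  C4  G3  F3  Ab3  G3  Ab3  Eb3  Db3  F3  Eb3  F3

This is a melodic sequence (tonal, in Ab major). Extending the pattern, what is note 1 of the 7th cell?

Db2

With 5-note cells, note 1 of each statement runs Bb3, G3, Eb3.
Each moves down a 3rd. Continuing: C3 → Ab2 → F2 → Db2.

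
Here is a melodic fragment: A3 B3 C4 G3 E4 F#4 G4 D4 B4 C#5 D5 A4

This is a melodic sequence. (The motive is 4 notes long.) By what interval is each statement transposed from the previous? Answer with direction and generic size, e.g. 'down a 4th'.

With a 4-note motive the entries are A3, E4, B4, each up a 5th from the previous.
A3 to E4 is up a 5th.

up a 5th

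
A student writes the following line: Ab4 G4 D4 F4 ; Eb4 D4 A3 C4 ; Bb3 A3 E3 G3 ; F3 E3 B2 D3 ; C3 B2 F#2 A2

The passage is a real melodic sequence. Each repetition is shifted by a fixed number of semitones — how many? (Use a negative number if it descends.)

-5

Unit = 4 notes; the statements start on Ab4, Eb4, Bb3, F3, C3, moving down a 4th each time.
Ab4 to Eb4 spans -5 semitones.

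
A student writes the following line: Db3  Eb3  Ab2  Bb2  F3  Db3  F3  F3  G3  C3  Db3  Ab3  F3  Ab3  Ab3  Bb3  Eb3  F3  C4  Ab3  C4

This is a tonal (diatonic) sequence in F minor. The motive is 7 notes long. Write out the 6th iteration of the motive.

G4 Ab4 Db4 Eb4 Bb4 G4 Bb4

With a 7-note motive the entries are Db3, F3, Ab3, each up a 3rd from the previous.
Continuing the starts: C4 → Eb4 → G4.
So cell 6 is G4 Ab4 Db4 Eb4 Bb4 G4 Bb4.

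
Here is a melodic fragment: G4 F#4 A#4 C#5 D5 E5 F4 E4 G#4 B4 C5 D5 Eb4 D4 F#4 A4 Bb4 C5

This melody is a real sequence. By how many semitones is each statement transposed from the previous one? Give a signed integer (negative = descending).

Taking 6-note groups, the heads are G4, F4, Eb4: the pattern moves down a 2nd.
G4→F4 is 65 − 67 = -2 semitones.

-2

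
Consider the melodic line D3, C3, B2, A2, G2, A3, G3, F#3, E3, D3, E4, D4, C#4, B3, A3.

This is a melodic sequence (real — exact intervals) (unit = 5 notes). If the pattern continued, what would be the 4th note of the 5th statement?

C#5

Grouping in 5s, the 4th note of each cell is A2, E3, B3.
Extending up a 5th: F#4 → C#5.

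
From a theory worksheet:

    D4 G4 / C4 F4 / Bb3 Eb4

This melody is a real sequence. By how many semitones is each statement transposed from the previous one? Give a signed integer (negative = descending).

The 2-note cells begin on D4, C4, Bb3 — each down a 2nd from the last.
Counting half-steps from D4 to C4: -2.

-2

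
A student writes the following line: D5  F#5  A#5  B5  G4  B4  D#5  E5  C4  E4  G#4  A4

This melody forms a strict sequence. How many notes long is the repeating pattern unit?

There are 12 notes; a 4-note unit gives 3 cells:
D5 F#5 A#5 B5 | G4 B4 D#5 E5 | C4 E4 G#4 A4
Every group is a transposition down a 5th of the one before; no shorter unit works.

4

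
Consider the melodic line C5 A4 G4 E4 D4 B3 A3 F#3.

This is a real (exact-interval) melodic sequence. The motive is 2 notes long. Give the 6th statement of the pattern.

With a 2-note motive the entries are C5, G4, D4, A3, each down a 4th from the previous.
Extending down a 4th: E3 → B2.
So cell 6 is B2 G#2.

B2 G#2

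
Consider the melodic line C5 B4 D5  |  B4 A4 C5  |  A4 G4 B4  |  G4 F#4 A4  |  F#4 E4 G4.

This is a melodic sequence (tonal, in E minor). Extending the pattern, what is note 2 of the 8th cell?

B3

The unit is 3 notes. Position-2 pitches of the 5 shown cells: B4, A4, G4, F#4, E4.
Each moves down a 2nd. Continuing: D4 → C4 → B3.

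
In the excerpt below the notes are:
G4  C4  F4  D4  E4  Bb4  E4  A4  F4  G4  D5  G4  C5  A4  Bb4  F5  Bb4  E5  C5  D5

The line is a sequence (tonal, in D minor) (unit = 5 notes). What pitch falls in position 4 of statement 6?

Grouping in 5s, the 4th note of each cell is D4, F4, A4, C5.
Carrying that up a 3rd forward: E5 → G5.

G5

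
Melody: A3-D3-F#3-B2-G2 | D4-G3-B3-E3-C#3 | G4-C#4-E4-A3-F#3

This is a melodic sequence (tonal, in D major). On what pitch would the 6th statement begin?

Unit = 5 notes; the statements start on A3, D4, G4, moving up a 4th each time.
Continuing: C#5 → F#5 → B5. Statement 6 starts on B5.

B5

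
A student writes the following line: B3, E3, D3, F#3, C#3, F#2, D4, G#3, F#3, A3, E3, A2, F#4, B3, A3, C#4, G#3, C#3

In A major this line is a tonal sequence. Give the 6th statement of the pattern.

E5 A4 G#4 B4 F#4 B3

Taking 6-note groups, the heads are B3, D4, F#4: the pattern moves up a 3rd.
Extending up a 3rd: A4 → C#5 → E5.
From E5 the diatonic shape gives E5 A4 G#4 B4 F#4 B3.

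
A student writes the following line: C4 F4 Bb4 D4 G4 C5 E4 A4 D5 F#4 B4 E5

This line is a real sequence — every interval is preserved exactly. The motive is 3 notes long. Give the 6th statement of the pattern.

Unit = 3 notes; the statements start on C4, D4, E4, F#4, moving up a 2nd each time.
Continuing the starts: G#4 → A#4.
So cell 6 is A#4 D#5 G#5.

A#4 D#5 G#5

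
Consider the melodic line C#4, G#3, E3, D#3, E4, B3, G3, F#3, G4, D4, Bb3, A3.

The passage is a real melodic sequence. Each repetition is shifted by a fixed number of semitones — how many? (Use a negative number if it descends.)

3

The 4-note cells begin on C#4, E4, G4 — each up a 3rd from the last.
C#4 to E4 spans +3 semitones.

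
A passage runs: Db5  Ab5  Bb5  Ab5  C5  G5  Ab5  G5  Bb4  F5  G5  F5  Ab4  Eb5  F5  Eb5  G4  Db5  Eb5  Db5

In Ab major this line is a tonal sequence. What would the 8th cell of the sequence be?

Taking 4-note groups, the heads are Db5, C5, Bb4, Ab4, G4: the pattern moves down a 2nd.
Carrying on: F4 → Eb4 → Db4.
From Db4 the diatonic shape gives Db4 Ab4 Bb4 Ab4.

Db4 Ab4 Bb4 Ab4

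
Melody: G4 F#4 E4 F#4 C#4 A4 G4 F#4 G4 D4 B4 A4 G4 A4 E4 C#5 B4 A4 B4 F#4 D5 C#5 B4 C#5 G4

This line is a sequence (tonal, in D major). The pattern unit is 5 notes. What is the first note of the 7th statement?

F#5

The 5-note cells begin on G4, A4, B4, C#5, D5 — each up a 2nd from the last.
Continuing: E5 → F#5. Statement 7 starts on F#5.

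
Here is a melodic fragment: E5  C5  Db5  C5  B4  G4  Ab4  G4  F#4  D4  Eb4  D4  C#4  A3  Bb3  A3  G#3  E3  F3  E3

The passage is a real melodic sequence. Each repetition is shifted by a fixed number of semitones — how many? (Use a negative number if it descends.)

With a 4-note motive the entries are E5, B4, F#4, C#4, G#3, each down a 4th from the previous.
Counting half-steps from E5 to B4: -5.

-5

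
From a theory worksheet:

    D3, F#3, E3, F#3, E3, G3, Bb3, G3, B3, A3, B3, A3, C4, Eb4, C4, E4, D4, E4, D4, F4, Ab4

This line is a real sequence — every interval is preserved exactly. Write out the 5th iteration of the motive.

Unit = 7 notes; the statements start on D3, G3, C4, moving up a 4th each time.
Continuing the starts: F4 → Bb4.
Statement 5 starts on Bb4 and keeps the same exact contour: Bb4 D5 C5 D5 C5 Eb5 Gb5.

Bb4 D5 C5 D5 C5 Eb5 Gb5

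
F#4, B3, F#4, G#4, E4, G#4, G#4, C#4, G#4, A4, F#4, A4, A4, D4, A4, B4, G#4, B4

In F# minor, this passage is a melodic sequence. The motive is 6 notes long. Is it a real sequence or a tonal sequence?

tonal

Every note is diatonic to F# minor.
Cell 1 has +2 semitones from note 3 to 4, but cell 2 has +1 — the interval quality changes while the contour stays the same, which is the hallmark of a tonal sequence.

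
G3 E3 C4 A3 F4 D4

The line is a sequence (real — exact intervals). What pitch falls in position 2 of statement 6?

F5

The unit is 2 notes. Position-2 pitches of the 3 shown cells: E3, A3, D4.
Carrying that up a 4th forward: G4 → C5 → F5.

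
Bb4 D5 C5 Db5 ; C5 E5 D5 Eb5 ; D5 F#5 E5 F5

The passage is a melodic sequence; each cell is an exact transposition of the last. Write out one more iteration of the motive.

Unit = 4 notes; the statements start on Bb4, C5, D5, moving up a 2nd each time.
So cell 4 is E5 G#5 F#5 G5.

E5 G#5 F#5 G5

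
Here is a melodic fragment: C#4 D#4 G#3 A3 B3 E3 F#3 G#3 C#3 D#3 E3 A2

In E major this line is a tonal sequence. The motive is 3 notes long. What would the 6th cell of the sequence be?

Unit = 3 notes; the statements start on C#4, A3, F#3, D#3, moving down a 3rd each time.
Continuing the starts: B2 → G#2.
Statement 6 starts on G#2 and keeps the same diatonic contour: G#2 A2 D#2.

G#2 A2 D#2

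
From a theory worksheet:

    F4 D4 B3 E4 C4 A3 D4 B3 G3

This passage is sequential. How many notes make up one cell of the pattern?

Try groups of 3 (3 cells in 9 notes):
F4 D4 B3 | E4 C4 A3 | D4 B3 G3
Each cell is the previous one down a 2nd — so the unit is 3 notes.

3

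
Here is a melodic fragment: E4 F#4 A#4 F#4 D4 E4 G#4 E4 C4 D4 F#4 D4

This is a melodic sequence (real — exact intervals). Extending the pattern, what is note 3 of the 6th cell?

With 4-note cells, note 3 of each statement runs A#4, G#4, F#4.
Carrying that down a 2nd forward: E4 → D4 → C4.

C4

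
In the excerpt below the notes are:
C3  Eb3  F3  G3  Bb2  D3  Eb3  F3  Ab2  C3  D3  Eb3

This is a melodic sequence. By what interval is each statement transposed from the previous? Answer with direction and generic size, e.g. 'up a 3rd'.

The 4-note cells begin on C3, Bb2, Ab2 — each down a 2nd from the last.
C3 to Bb2 is down a 2nd.

down a 2nd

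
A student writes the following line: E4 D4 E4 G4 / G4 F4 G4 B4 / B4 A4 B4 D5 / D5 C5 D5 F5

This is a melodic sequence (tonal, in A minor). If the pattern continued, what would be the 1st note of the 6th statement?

A5

Grouping in 4s, the 1st note of each cell is E4, G4, B4, D5.
Each moves up a 3rd. Continuing: F5 → A5.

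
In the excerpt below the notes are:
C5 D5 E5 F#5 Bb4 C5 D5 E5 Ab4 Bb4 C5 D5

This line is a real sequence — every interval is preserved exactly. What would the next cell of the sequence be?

With a 4-note motive the entries are C5, Bb4, Ab4, each down a 2nd from the previous.
Statement 4 starts on Gb4 and keeps the same exact contour: Gb4 Ab4 Bb4 C5.

Gb4 Ab4 Bb4 C5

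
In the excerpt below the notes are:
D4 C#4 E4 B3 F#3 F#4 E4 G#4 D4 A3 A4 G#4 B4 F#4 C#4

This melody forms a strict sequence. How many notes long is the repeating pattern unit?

5

15 notes total. Splitting into 3 groups of 5:
D4 C#4 E4 B3 F#3 | F#4 E4 G#4 D4 A3 | A4 G#4 B4 F#4 C#4
That's a consistent up a 3rd shift per cell, and no other grouping gives one.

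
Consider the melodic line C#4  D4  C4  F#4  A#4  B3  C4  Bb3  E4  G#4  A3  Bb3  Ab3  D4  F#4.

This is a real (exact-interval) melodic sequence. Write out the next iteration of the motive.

G3 Ab3 Gb3 C4 E4

Unit = 5 notes; the statements start on C#4, B3, A3, moving down a 2nd each time.
From G3 the exact shape gives G3 Ab3 Gb3 C4 E4.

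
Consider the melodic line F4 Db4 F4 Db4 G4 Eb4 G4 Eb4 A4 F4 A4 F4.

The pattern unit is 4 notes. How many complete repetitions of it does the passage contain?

3

12 notes in groups of 4 gives 12/4 = 3 statements.
Starts: F4, G4, A4 — each up a 2nd.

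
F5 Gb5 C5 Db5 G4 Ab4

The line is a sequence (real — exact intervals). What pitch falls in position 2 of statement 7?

With 2-note cells, note 2 of each statement runs Gb5, Db5, Ab4.
Carrying that down a 4th forward: Eb4 → Bb3 → F3 → C3.

C3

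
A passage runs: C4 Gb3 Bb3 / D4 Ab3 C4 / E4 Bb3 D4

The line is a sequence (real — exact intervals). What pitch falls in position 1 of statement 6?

The unit is 3 notes. Position-1 pitches of the 3 shown cells: C4, D4, E4.
Each moves up a 2nd. Continuing: F#4 → G#4 → A#4.

A#4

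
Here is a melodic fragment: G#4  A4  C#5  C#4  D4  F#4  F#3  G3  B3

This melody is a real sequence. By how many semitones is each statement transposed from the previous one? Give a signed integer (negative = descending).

-7

The 3-note cells begin on G#4, C#4, F#3 — each down a 5th from the last.
G#4 to C#4 spans -7 semitones.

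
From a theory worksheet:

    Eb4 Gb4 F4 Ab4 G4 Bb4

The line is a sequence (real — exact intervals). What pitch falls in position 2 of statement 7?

The unit is 2 notes. Position-2 pitches of the 3 shown cells: Gb4, Ab4, Bb4.
Extending up a 2nd: C5 → D5 → E5 → F#5.

F#5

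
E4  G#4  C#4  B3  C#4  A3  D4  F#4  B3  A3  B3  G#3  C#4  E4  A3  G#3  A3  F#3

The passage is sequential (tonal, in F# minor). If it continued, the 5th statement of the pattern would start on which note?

Unit = 6 notes; the statements start on E4, D4, C#4, moving down a 2nd each time.
Extending the heads down a 2nd: B3 → A3.

A3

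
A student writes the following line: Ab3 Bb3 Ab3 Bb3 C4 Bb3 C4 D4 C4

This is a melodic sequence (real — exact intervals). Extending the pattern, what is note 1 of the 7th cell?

With 3-note cells, note 1 of each statement runs Ab3, Bb3, C4.
Extending up a 2nd: D4 → E4 → F#4 → G#4.

G#4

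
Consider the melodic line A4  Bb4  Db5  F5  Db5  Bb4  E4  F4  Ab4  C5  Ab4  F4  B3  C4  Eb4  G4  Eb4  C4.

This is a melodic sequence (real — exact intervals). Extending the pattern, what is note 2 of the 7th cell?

The unit is 6 notes. Position-2 pitches of the 3 shown cells: Bb4, F4, C4.
Extending down a 4th: G3 → D3 → A2 → E2.

E2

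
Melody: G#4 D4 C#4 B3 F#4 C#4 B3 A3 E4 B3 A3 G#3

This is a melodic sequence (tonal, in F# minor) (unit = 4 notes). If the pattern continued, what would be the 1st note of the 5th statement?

C#4

Grouping in 4s, the 1st note of each cell is G#4, F#4, E4.
Extending down a 2nd: D4 → C#4.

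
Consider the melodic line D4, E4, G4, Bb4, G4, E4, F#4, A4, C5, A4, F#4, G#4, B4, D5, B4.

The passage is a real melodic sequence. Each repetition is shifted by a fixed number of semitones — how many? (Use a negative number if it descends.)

The 5-note cells begin on D4, E4, F#4 — each up a 2nd from the last.
D4→E4 is 64 − 62 = 2 semitones.

2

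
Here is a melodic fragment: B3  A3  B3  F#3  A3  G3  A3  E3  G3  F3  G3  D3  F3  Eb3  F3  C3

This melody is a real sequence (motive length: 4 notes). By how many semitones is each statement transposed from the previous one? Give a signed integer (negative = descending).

Taking 4-note groups, the heads are B3, A3, G3, F3: the pattern moves down a 2nd.
B3→A3 is 57 − 59 = -2 semitones.

-2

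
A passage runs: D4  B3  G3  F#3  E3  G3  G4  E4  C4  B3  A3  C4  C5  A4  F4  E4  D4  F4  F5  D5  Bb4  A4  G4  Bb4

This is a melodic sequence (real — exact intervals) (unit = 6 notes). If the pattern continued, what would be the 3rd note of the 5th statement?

The unit is 6 notes. Position-3 pitches of the 4 shown cells: G3, C4, F4, Bb4.
From Bb4, up a 4th gives Eb5.

Eb5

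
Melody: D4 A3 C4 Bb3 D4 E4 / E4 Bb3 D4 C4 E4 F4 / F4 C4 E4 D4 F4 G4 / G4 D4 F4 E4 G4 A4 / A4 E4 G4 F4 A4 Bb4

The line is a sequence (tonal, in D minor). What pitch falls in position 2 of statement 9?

Bb4

The unit is 6 notes. Position-2 pitches of the 5 shown cells: A3, Bb3, C4, D4, E4.
Each moves up a 2nd. Continuing: F4 → G4 → A4 → Bb4.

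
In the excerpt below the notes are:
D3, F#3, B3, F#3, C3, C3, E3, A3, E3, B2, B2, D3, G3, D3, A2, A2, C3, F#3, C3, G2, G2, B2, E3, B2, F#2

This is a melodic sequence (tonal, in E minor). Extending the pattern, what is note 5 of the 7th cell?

D2

Grouping in 5s, the 5th note of each cell is C3, B2, A2, G2, F#2.
Carrying that down a 2nd forward: E2 → D2.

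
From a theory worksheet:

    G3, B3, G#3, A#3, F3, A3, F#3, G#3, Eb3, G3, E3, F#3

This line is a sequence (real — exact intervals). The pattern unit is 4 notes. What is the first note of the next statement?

Db3

The 4-note cells begin on G3, F3, Eb3 — each down a 2nd from the last.
One more step down a 2nd gives Db3.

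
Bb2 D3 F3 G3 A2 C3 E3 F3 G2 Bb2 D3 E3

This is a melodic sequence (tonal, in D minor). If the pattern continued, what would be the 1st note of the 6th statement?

With 4-note cells, note 1 of each statement runs Bb2, A2, G2.
Carrying that down a 2nd forward: F2 → E2 → D2.

D2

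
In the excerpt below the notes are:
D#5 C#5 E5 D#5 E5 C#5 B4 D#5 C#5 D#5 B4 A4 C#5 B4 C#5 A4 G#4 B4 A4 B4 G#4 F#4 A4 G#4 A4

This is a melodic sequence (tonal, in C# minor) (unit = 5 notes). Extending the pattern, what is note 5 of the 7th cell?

F#4

The unit is 5 notes. Position-5 pitches of the 5 shown cells: E5, D#5, C#5, B4, A4.
Extending down a 2nd: G#4 → F#4.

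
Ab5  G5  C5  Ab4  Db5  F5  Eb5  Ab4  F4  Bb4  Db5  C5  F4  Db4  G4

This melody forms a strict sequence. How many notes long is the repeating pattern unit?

15 notes total. Splitting into 3 groups of 5:
Ab5 G5 C5 Ab4 Db5 | F5 Eb5 Ab4 F4 Bb4 | Db5 C5 F4 Db4 G4
Every group is a transposition down a 3rd of the one before; no shorter unit works.

5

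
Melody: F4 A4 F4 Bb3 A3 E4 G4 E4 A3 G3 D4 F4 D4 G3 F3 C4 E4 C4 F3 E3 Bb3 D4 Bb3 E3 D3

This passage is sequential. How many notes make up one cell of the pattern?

5

Try groups of 5 (5 cells in 25 notes):
F4 A4 F4 Bb3 A3 | E4 G4 E4 A3 G3 | D4 F4 D4 G3 F3 | C4 E4 C4 F3 E3 | Bb3 D4 Bb3 E3 D3
That's a consistent down a 2nd shift per cell, and no other grouping gives one.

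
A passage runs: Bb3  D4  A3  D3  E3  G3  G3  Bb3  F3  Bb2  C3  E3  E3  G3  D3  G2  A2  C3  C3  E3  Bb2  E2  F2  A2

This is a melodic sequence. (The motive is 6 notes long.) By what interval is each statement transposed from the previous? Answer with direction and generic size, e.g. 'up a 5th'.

With a 6-note motive the entries are Bb3, G3, E3, C3, each down a 3rd from the previous.
From Bb3 to G3: down a 3rd.

down a 3rd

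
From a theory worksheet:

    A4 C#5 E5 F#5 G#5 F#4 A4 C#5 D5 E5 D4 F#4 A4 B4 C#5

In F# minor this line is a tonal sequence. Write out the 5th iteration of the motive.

The 5-note cells begin on A4, F#4, D4 — each down a 3rd from the last.
Extending down a 3rd: B3 → G#3.
So cell 5 is G#3 B3 D4 E4 F#4.

G#3 B3 D4 E4 F#4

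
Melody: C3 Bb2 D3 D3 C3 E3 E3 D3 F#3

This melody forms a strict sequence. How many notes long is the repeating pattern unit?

3

There are 9 notes; a 3-note unit gives 3 cells:
C3 Bb2 D3 | D3 C3 E3 | E3 D3 F#3
That's a consistent up a 2nd shift per cell, and no other grouping gives one.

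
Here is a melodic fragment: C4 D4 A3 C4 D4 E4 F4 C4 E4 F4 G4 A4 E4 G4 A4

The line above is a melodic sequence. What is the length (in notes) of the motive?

5

There are 15 notes; a 5-note unit gives 3 cells:
C4 D4 A3 C4 D4 | E4 F4 C4 E4 F4 | G4 A4 E4 G4 A4
Each cell is the previous one up a 3rd — so the unit is 5 notes.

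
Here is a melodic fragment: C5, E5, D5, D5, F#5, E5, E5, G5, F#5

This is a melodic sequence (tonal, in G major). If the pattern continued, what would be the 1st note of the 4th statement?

The unit is 3 notes. Position-1 pitches of the 3 shown cells: C5, D5, E5.
Each moves up a 2nd; the next is F#5.

F#5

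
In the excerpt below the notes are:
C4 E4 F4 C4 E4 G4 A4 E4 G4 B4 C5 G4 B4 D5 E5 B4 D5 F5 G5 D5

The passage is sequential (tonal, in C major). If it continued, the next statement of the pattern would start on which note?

The 4-note cells begin on C4, E4, G4, B4, D5 — each up a 3rd from the last.
One more step up a 3rd gives F5.

F5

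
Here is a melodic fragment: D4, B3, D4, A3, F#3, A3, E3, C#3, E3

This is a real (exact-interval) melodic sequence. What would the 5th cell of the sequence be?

F#2 D#2 F#2

With a 3-note motive the entries are D4, A3, E3, each down a 4th from the previous.
Extending down a 4th: B2 → F#2.
From F#2 the exact shape gives F#2 D#2 F#2.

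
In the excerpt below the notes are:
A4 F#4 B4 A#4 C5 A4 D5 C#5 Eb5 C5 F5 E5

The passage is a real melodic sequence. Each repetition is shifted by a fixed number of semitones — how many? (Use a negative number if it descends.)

Taking 4-note groups, the heads are A4, C5, Eb5: the pattern moves up a 3rd.
A4→C5 is 72 − 69 = 3 semitones.

3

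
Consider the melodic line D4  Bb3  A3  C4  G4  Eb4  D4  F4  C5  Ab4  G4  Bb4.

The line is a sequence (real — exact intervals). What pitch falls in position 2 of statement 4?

Db5

The unit is 4 notes. Position-2 pitches of the 3 shown cells: Bb3, Eb4, Ab4.
From Ab4, up a 4th gives Db5.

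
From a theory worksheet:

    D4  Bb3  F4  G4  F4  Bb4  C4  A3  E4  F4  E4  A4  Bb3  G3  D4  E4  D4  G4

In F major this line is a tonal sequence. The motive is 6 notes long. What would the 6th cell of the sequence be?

Unit = 6 notes; the statements start on D4, C4, Bb3, moving down a 2nd each time.
Continuing the starts: A3 → G3 → F3.
From F3 the diatonic shape gives F3 D3 A3 Bb3 A3 D4.

F3 D3 A3 Bb3 A3 D4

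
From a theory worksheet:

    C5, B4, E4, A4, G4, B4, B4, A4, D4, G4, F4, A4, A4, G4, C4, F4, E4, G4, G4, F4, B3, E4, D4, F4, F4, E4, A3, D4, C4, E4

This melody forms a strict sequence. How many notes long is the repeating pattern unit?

6

There are 30 notes; a 6-note unit gives 5 cells:
C5 B4 E4 A4 G4 B4 | B4 A4 D4 G4 F4 A4 | A4 G4 C4 F4 E4 G4 | G4 F4 B3 E4 D4 F4 | F4 E4 A3 D4 C4 E4
That's a consistent down a 2nd shift per cell, and no other grouping gives one.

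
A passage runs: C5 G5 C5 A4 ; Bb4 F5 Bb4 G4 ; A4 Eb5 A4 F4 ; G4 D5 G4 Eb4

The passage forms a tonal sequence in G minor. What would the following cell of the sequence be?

F4 C5 F4 D4

The 4-note cells begin on C5, Bb4, A4, G4 — each down a 2nd from the last.
Statement 5 starts on F4 and keeps the same diatonic contour: F4 C5 F4 D4.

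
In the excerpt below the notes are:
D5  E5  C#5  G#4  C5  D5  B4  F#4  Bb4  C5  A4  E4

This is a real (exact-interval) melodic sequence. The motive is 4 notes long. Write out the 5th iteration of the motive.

Unit = 4 notes; the statements start on D5, C5, Bb4, moving down a 2nd each time.
Extending down a 2nd: Ab4 → Gb4.
So cell 5 is Gb4 Ab4 F4 C4.

Gb4 Ab4 F4 C4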